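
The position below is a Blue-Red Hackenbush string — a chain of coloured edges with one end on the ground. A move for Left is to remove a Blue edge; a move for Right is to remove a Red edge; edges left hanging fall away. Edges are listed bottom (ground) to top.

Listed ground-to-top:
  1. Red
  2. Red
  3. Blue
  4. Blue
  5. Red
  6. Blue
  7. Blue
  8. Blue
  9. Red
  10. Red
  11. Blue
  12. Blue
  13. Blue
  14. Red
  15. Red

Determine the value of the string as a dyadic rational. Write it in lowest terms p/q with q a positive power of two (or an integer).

-10439/8192

G(R) = { ∅ | 0 } gives -1
G(RR) = { ∅ | -1, 0 } gives -2
G(RRB) = { -2 | -1, 0 } gives -3/2
G(RRBB) = { -2, -3/2 | -1, 0 } gives -5/4
G(RRBBR) = { -2, -3/2 | -5/4, -1, 0 } gives -11/8
G(RRBBRB) = { -2, -3/2, -11/8 | -5/4, -1, 0 } gives -21/16
G(RRBBRBB) = { -2, -3/2, -11/8, -21/16 | -5/4, -1, 0 } gives -41/32
G(RRBBRBBB) = { -2, -3/2, -11/8, -21/16, -41/32 | -5/4, -1, 0 } gives -81/64
G(RRBBRBBBR) = { -2, -3/2, -11/8, -21/16, -41/32 | -81/64, -5/4, -1, 0 } gives -163/128
G(RRBBRBBBRR) = { -2, -3/2, -11/8, -21/16, -41/32 | -163/128, -81/64, -5/4, -1, 0 } gives -327/256
G(RRBBRBBBRRB) = { -2, -3/2, -11/8, -21/16, -41/32, -327/256 | -163/128, -81/64, -5/4, -1, 0 } gives -653/512
G(RRBBRBBBRRBB) = { -2, -3/2, -11/8, -21/16, -41/32, -327/256, -653/512 | -163/128, -81/64, -5/4, -1, 0 } gives -1305/1024
G(RRBBRBBBRRBBB) = { -2, -3/2, -11/8, -21/16, -41/32, -327/256, -653/512, -1305/1024 | -163/128, -81/64, -5/4, -1, 0 } gives -2609/2048
G(RRBBRBBBRRBBBR) = { -2, -3/2, -11/8, -21/16, -41/32, -327/256, -653/512, -1305/1024 | -2609/2048, -163/128, -81/64, -5/4, -1, 0 } gives -5219/4096
G(RRBBRBBBRRBBBRR) = { -2, -3/2, -11/8, -21/16, -41/32, -327/256, -653/512, -1305/1024 | -5219/4096, -2609/2048, -163/128, -81/64, -5/4, -1, 0 } gives -10439/8192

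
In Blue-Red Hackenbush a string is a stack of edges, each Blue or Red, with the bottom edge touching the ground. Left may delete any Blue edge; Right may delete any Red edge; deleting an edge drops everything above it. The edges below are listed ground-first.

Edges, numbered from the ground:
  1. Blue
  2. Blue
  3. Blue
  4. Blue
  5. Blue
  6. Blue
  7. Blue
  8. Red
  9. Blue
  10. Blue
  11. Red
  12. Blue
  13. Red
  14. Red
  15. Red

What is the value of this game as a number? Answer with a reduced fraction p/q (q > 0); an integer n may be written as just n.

1 of 15 · B · max L 0 · min R +∞ => 1
2 of 15 · BB · max L 1 · min R +∞ => 2
3 of 15 · BBB · max L 2 · min R +∞ => 3
4 of 15 · BBBB · max L 3 · min R +∞ => 4
5 of 15 · BBBBB · max L 4 · min R +∞ => 5
6 of 15 · BBBBBB · max L 5 · min R +∞ => 6
7 of 15 · BBBBBBB · max L 6 · min R +∞ => 7
8 of 15 · BBBBBBBR · max L 6 · min R 7 => 13/2
9 of 15 · BBBBBBBRB · max L 13/2 · min R 7 => 27/4
10 of 15 · BBBBBBBRBB · max L 27/4 · min R 7 => 55/8
11 of 15 · BBBBBBBRBBR · max L 27/4 · min R 55/8 => 109/16
12 of 15 · BBBBBBBRBBRB · max L 109/16 · min R 55/8 => 219/32
13 of 15 · BBBBBBBRBBRBR · max L 109/16 · min R 219/32 => 437/64
14 of 15 · BBBBBBBRBBRBRR · max L 109/16 · min R 437/64 => 873/128
15 of 15 · BBBBBBBRBBRBRRR · max L 109/16 · min R 873/128 => 1745/256

1745/256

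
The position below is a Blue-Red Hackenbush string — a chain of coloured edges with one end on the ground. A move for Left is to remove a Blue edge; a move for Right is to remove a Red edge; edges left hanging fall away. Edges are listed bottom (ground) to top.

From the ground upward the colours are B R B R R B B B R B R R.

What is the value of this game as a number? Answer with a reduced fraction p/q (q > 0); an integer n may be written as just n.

Recurse on prefixes of the 12-edge string B R B R R B B B R B R R:
1 of 12 · B · max L 0 · min R +∞ = 1
2 of 12 · BR · max L 0 · min R 1 = 1/2
3 of 12 · BRB · max L 1/2 · min R 1 = 3/4
4 of 12 · BRBR · max L 1/2 · min R 3/4 = 5/8
5 of 12 · BRBRR · max L 1/2 · min R 5/8 = 9/16
6 of 12 · BRBRRB · max L 9/16 · min R 5/8 = 19/32
7 of 12 · BRBRRBB · max L 19/32 · min R 5/8 = 39/64
8 of 12 · BRBRRBBB · max L 39/64 · min R 5/8 = 79/128
9 of 12 · BRBRRBBBR · max L 39/64 · min R 79/128 = 157/256
10 of 12 · BRBRRBBBRB · max L 157/256 · min R 79/128 = 315/512
11 of 12 · BRBRRBBBRBR · max L 157/256 · min R 315/512 = 629/1024
12 of 12 · BRBRRBBBRBRR · max L 157/256 · min R 629/1024 = 1257/2048

1257/2048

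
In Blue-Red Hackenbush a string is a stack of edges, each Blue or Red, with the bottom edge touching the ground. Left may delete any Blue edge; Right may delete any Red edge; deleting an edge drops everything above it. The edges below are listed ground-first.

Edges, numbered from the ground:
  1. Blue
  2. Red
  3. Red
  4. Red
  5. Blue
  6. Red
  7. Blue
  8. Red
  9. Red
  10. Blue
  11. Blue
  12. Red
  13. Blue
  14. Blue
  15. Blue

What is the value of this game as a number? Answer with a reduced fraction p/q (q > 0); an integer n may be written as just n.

Recurse on prefixes of the 15-edge string Blue Red Red Red Blue Red Blue Red Red Blue Blue Red Blue Blue Blue:
step 1: add Blue to get B; options L={ 0 } R={  } -> 1
step 2: add Red to get BR; options L={ 0 } R={ 1 } -> 1/2
step 3: add Red to get BRR; options L={ 0 } R={ 1/2 1 } -> 1/4
step 4: add Red to get BRRR; options L={ 0 } R={ 1/4 1/2 1 } -> 1/8
step 5: add Blue to get BRRRB; options L={ 0 1/8 } R={ 1/4 1/2 1 } -> 3/16
step 6: add Red to get BRRRBR; options L={ 0 1/8 } R={ 3/16 1/4 1/2 1 } -> 5/32
step 7: add Blue to get BRRRBRB; options L={ 0 1/8 5/32 } R={ 3/16 1/4 1/2 1 } -> 11/64
step 8: add Red to get BRRRBRBR; options L={ 0 1/8 5/32 } R={ 11/64 3/16 1/4 1/2 1 } -> 21/128
step 9: add Red to get BRRRBRBRR; options L={ 0 1/8 5/32 } R={ 21/128 11/64 3/16 1/4 1/2 1 } -> 41/256
step 10: add Blue to get BRRRBRBRRB; options L={ 0 1/8 5/32 41/256 } R={ 21/128 11/64 3/16 1/4 1/2 1 } -> 83/512
step 11: add Blue to get BRRRBRBRRBB; options L={ 0 1/8 5/32 41/256 83/512 } R={ 21/128 11/64 3/16 1/4 1/2 1 } -> 167/1024
step 12: add Red to get BRRRBRBRRBBR; options L={ 0 1/8 5/32 41/256 83/512 } R={ 167/1024 21/128 11/64 3/16 1/4 1/2 1 } -> 333/2048
step 13: add Blue to get BRRRBRBRRBBRB; options L={ 0 1/8 5/32 41/256 83/512 333/2048 } R={ 167/1024 21/128 11/64 3/16 1/4 1/2 1 } -> 667/4096
step 14: add Blue to get BRRRBRBRRBBRBB; options L={ 0 1/8 5/32 41/256 83/512 333/2048 667/4096 } R={ 167/1024 21/128 11/64 3/16 1/4 1/2 1 } -> 1335/8192
step 15: add Blue to get BRRRBRBRRBBRBBB; options L={ 0 1/8 5/32 41/256 83/512 333/2048 667/4096 1335/8192 } R={ 167/1024 21/128 11/64 3/16 1/4 1/2 1 } -> 2671/16384

2671/16384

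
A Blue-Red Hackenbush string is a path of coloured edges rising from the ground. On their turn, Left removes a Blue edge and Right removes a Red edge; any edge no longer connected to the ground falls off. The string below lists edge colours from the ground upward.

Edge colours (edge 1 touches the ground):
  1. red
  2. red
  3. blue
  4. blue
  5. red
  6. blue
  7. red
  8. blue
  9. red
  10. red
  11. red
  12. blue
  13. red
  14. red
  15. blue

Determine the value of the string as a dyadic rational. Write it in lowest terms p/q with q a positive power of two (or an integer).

-10989/8192

Prefix values for red red blue blue red blue red blue red red red blue red red blue via {L|R} + simplicity:
step 1: add red to get r; options L={ — } R={ 0 } gives -1
step 2: add red to get rr; options L={ — } R={ -1; 0 } gives -2
step 3: add blue to get rrb; options L={ -2 } R={ -1; 0 } gives -3/2
step 4: add blue to get rrbb; options L={ -2; -3/2 } R={ -1; 0 } gives -5/4
step 5: add red to get rrbbr; options L={ -2; -3/2 } R={ -5/4; -1; 0 } gives -11/8
step 6: add blue to get rrbbrb; options L={ -2; -3/2; -11/8 } R={ -5/4; -1; 0 } gives -21/16
step 7: add red to get rrbbrbr; options L={ -2; -3/2; -11/8 } R={ -21/16; -5/4; -1; 0 } gives -43/32
step 8: add blue to get rrbbrbrb; options L={ -2; -3/2; -11/8; -43/32 } R={ -21/16; -5/4; -1; 0 } gives -85/64
step 9: add red to get rrbbrbrbr; options L={ -2; -3/2; -11/8; -43/32 } R={ -85/64; -21/16; -5/4; -1; 0 } gives -171/128
step 10: add red to get rrbbrbrbrr; options L={ -2; -3/2; -11/8; -43/32 } R={ -171/128; -85/64; -21/16; -5/4; -1; 0 } gives -343/256
step 11: add red to get rrbbrbrbrrr; options L={ -2; -3/2; -11/8; -43/32 } R={ -343/256; -171/128; -85/64; -21/16; -5/4; -1; 0 } gives -687/512
step 12: add blue to get rrbbrbrbrrrb; options L={ -2; -3/2; -11/8; -43/32; -687/512 } R={ -343/256; -171/128; -85/64; -21/16; -5/4; -1; 0 } gives -1373/1024
step 13: add red to get rrbbrbrbrrrbr; options L={ -2; -3/2; -11/8; -43/32; -687/512 } R={ -1373/1024; -343/256; -171/128; -85/64; -21/16; -5/4; -1; 0 } gives -2747/2048
step 14: add red to get rrbbrbrbrrrbrr; options L={ -2; -3/2; -11/8; -43/32; -687/512 } R={ -2747/2048; -1373/1024; -343/256; -171/128; -85/64; -21/16; -5/4; -1; 0 } gives -5495/4096
step 15: add blue to get rrbbrbrbrrrbrrb; options L={ -2; -3/2; -11/8; -43/32; -687/512; -5495/4096 } R={ -2747/2048; -1373/1024; -343/256; -171/128; -85/64; -21/16; -5/4; -1; 0 } gives -10989/8192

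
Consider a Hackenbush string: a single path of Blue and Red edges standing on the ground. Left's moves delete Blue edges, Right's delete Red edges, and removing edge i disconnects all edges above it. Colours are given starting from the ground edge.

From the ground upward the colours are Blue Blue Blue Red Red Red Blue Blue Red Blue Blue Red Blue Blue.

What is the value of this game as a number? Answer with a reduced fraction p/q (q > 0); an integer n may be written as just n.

4535/2048

edge 1 of 14 (Blue): { 0 | · } -> 1
edge 2 of 14 (Blue): { 0; 1 | · } -> 2
edge 3 of 14 (Blue): { 0; 1; 2 | · } -> 3
edge 4 of 14 (Red): { 0; 1; 2 | 3 } -> 5/2
edge 5 of 14 (Red): { 0; 1; 2 | 5/2; 3 } -> 9/4
edge 6 of 14 (Red): { 0; 1; 2 | 9/4; 5/2; 3 } -> 17/8
edge 7 of 14 (Blue): { 0; 1; 2; 17/8 | 9/4; 5/2; 3 } -> 35/16
edge 8 of 14 (Blue): { 0; 1; 2; 17/8; 35/16 | 9/4; 5/2; 3 } -> 71/32
edge 9 of 14 (Red): { 0; 1; 2; 17/8; 35/16 | 71/32; 9/4; 5/2; 3 } -> 141/64
edge 10 of 14 (Blue): { 0; 1; 2; 17/8; 35/16; 141/64 | 71/32; 9/4; 5/2; 3 } -> 283/128
edge 11 of 14 (Blue): { 0; 1; 2; 17/8; 35/16; 141/64; 283/128 | 71/32; 9/4; 5/2; 3 } -> 567/256
edge 12 of 14 (Red): { 0; 1; 2; 17/8; 35/16; 141/64; 283/128 | 567/256; 71/32; 9/4; 5/2; 3 } -> 1133/512
edge 13 of 14 (Blue): { 0; 1; 2; 17/8; 35/16; 141/64; 283/128; 1133/512 | 567/256; 71/32; 9/4; 5/2; 3 } -> 2267/1024
edge 14 of 14 (Blue): { 0; 1; 2; 17/8; 35/16; 141/64; 283/128; 1133/512; 2267/1024 | 567/256; 71/32; 9/4; 5/2; 3 } -> 4535/2048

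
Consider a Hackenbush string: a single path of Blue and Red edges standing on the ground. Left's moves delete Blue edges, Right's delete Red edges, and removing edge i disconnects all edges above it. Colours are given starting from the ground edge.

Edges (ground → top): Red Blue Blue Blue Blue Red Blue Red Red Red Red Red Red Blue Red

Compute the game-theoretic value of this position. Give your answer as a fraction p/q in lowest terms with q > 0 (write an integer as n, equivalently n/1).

edge 1 of 15 (Red): { (no moves) | 0 } = -1
edge 2 of 15 (Blue): { -1 | 0 } = -1/2
edge 3 of 15 (Blue): { -1,-1/2 | 0 } = -1/4
edge 4 of 15 (Blue): { -1,-1/2,-1/4 | 0 } = -1/8
edge 5 of 15 (Blue): { -1,-1/2,-1/4,-1/8 | 0 } = -1/16
edge 6 of 15 (Red): { -1,-1/2,-1/4,-1/8 | -1/16,0 } = -3/32
edge 7 of 15 (Blue): { -1,-1/2,-1/4,-1/8,-3/32 | -1/16,0 } = -5/64
edge 8 of 15 (Red): { -1,-1/2,-1/4,-1/8,-3/32 | -5/64,-1/16,0 } = -11/128
edge 9 of 15 (Red): { -1,-1/2,-1/4,-1/8,-3/32 | -11/128,-5/64,-1/16,0 } = -23/256
edge 10 of 15 (Red): { -1,-1/2,-1/4,-1/8,-3/32 | -23/256,-11/128,-5/64,-1/16,0 } = -47/512
edge 11 of 15 (Red): { -1,-1/2,-1/4,-1/8,-3/32 | -47/512,-23/256,-11/128,-5/64,-1/16,0 } = -95/1024
edge 12 of 15 (Red): { -1,-1/2,-1/4,-1/8,-3/32 | -95/1024,-47/512,-23/256,-11/128,-5/64,-1/16,0 } = -191/2048
edge 13 of 15 (Red): { -1,-1/2,-1/4,-1/8,-3/32 | -191/2048,-95/1024,-47/512,-23/256,-11/128,-5/64,-1/16,0 } = -383/4096
edge 14 of 15 (Blue): { -1,-1/2,-1/4,-1/8,-3/32,-383/4096 | -191/2048,-95/1024,-47/512,-23/256,-11/128,-5/64,-1/16,0 } = -765/8192
edge 15 of 15 (Red): { -1,-1/2,-1/4,-1/8,-3/32,-383/4096 | -765/8192,-191/2048,-95/1024,-47/512,-23/256,-11/128,-5/64,-1/16,0 } = -1531/16384

-1531/16384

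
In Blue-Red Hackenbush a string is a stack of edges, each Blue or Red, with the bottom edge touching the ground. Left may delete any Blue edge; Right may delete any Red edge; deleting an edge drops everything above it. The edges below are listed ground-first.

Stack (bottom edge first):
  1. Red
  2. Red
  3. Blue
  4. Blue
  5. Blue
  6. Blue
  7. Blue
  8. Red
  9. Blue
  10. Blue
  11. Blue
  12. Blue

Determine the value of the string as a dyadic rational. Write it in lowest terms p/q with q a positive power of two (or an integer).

Prefix values for Red Red Blue Blue Blue Blue Blue Red Blue Blue Blue Blue via {L|R} + simplicity:
step 1: add Red to get R; options L={ (no moves) } R={ 0 } => -1
step 2: add Red to get RR; options L={ (no moves) } R={ -1, 0 } => -2
step 3: add Blue to get RRB; options L={ -2 } R={ -1, 0 } => -3/2
step 4: add Blue to get RRBB; options L={ -2, -3/2 } R={ -1, 0 } => -5/4
step 5: add Blue to get RRBBB; options L={ -2, -3/2, -5/4 } R={ -1, 0 } => -9/8
step 6: add Blue to get RRBBBB; options L={ -2, -3/2, -5/4, -9/8 } R={ -1, 0 } => -17/16
step 7: add Blue to get RRBBBBB; options L={ -2, -3/2, -5/4, -9/8, -17/16 } R={ -1, 0 } => -33/32
step 8: add Red to get RRBBBBBR; options L={ -2, -3/2, -5/4, -9/8, -17/16 } R={ -33/32, -1, 0 } => -67/64
step 9: add Blue to get RRBBBBBRB; options L={ -2, -3/2, -5/4, -9/8, -17/16, -67/64 } R={ -33/32, -1, 0 } => -133/128
step 10: add Blue to get RRBBBBBRBB; options L={ -2, -3/2, -5/4, -9/8, -17/16, -67/64, -133/128 } R={ -33/32, -1, 0 } => -265/256
step 11: add Blue to get RRBBBBBRBBB; options L={ -2, -3/2, -5/4, -9/8, -17/16, -67/64, -133/128, -265/256 } R={ -33/32, -1, 0 } => -529/512
step 12: add Blue to get RRBBBBBRBBBB; options L={ -2, -3/2, -5/4, -9/8, -17/16, -67/64, -133/128, -265/256, -529/512 } R={ -33/32, -1, 0 } => -1057/1024

-1057/1024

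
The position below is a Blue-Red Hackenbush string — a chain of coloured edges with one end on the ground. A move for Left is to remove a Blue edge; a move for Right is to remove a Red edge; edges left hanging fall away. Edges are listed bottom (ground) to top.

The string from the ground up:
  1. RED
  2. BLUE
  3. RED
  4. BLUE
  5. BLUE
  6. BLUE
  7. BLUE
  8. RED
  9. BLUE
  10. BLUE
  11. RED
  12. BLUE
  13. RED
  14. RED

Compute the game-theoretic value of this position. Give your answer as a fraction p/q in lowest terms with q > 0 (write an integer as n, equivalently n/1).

Prefix values for RED BLUE RED BLUE BLUE BLUE BLUE RED BLUE BLUE RED BLUE RED RED via {L|R} + simplicity:
step 1: add RED to get R; options L={ ∅ } R={ 0 } so -1
step 2: add BLUE to get RB; options L={ -1 } R={ 0 } so -1/2
step 3: add RED to get RBR; options L={ -1 } R={ -1/2; 0 } so -3/4
step 4: add BLUE to get RBRB; options L={ -1; -3/4 } R={ -1/2; 0 } so -5/8
step 5: add BLUE to get RBRBB; options L={ -1; -3/4; -5/8 } R={ -1/2; 0 } so -9/16
step 6: add BLUE to get RBRBBB; options L={ -1; -3/4; -5/8; -9/16 } R={ -1/2; 0 } so -17/32
step 7: add BLUE to get RBRBBBB; options L={ -1; -3/4; -5/8; -9/16; -17/32 } R={ -1/2; 0 } so -33/64
step 8: add RED to get RBRBBBBR; options L={ -1; -3/4; -5/8; -9/16; -17/32 } R={ -33/64; -1/2; 0 } so -67/128
step 9: add BLUE to get RBRBBBBRB; options L={ -1; -3/4; -5/8; -9/16; -17/32; -67/128 } R={ -33/64; -1/2; 0 } so -133/256
step 10: add BLUE to get RBRBBBBRBB; options L={ -1; -3/4; -5/8; -9/16; -17/32; -67/128; -133/256 } R={ -33/64; -1/2; 0 } so -265/512
step 11: add RED to get RBRBBBBRBBR; options L={ -1; -3/4; -5/8; -9/16; -17/32; -67/128; -133/256 } R={ -265/512; -33/64; -1/2; 0 } so -531/1024
step 12: add BLUE to get RBRBBBBRBBRB; options L={ -1; -3/4; -5/8; -9/16; -17/32; -67/128; -133/256; -531/1024 } R={ -265/512; -33/64; -1/2; 0 } so -1061/2048
step 13: add RED to get RBRBBBBRBBRBR; options L={ -1; -3/4; -5/8; -9/16; -17/32; -67/128; -133/256; -531/1024 } R={ -1061/2048; -265/512; -33/64; -1/2; 0 } so -2123/4096
step 14: add RED to get RBRBBBBRBBRBRR; options L={ -1; -3/4; -5/8; -9/16; -17/32; -67/128; -133/256; -531/1024 } R={ -2123/4096; -1061/2048; -265/512; -33/64; -1/2; 0 } so -4247/8192

-4247/8192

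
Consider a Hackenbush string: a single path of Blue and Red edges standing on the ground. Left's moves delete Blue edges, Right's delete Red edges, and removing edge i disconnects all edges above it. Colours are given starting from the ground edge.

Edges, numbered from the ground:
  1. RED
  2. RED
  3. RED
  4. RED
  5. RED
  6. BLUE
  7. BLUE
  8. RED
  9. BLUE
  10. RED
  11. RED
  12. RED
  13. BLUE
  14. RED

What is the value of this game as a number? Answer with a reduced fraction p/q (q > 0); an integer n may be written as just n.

-2235/512

R: Left {  }, Right { 0 } => simplest -1
RR: Left {  }, Right { -1,0 } => simplest -2
RRR: Left {  }, Right { -2,-1,0 } => simplest -3
RRRR: Left {  }, Right { -3,-2,-1,0 } => simplest -4
RRRRR: Left {  }, Right { -4,-3,-2,-1,0 } => simplest -5
RRRRRB: Left { -5 }, Right { -4,-3,-2,-1,0 } => simplest -9/2
RRRRRBB: Left { -5,-9/2 }, Right { -4,-3,-2,-1,0 } => simplest -17/4
RRRRRBBR: Left { -5,-9/2 }, Right { -17/4,-4,-3,-2,-1,0 } => simplest -35/8
RRRRRBBRB: Left { -5,-9/2,-35/8 }, Right { -17/4,-4,-3,-2,-1,0 } => simplest -69/16
RRRRRBBRBR: Left { -5,-9/2,-35/8 }, Right { -69/16,-17/4,-4,-3,-2,-1,0 } => simplest -139/32
RRRRRBBRBRR: Left { -5,-9/2,-35/8 }, Right { -139/32,-69/16,-17/4,-4,-3,-2,-1,0 } => simplest -279/64
RRRRRBBRBRRR: Left { -5,-9/2,-35/8 }, Right { -279/64,-139/32,-69/16,-17/4,-4,-3,-2,-1,0 } => simplest -559/128
RRRRRBBRBRRRB: Left { -5,-9/2,-35/8,-559/128 }, Right { -279/64,-139/32,-69/16,-17/4,-4,-3,-2,-1,0 } => simplest -1117/256
RRRRRBBRBRRRBR: Left { -5,-9/2,-35/8,-559/128 }, Right { -1117/256,-279/64,-139/32,-69/16,-17/4,-4,-3,-2,-1,0 } => simplest -2235/512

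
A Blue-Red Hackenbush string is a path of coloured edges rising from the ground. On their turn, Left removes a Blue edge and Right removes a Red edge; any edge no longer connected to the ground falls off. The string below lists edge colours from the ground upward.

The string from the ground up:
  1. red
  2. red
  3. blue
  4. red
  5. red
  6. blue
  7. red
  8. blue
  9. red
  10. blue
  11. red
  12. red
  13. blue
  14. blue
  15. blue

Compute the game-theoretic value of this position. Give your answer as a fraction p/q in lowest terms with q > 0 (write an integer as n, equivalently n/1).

Recurse on prefixes of the 15-edge string red red blue red red blue red blue red blue red red blue blue blue:
1 of 15 · r · max L −∞ · min R 0 = -1
2 of 15 · rr · max L −∞ · min R -1 = -2
3 of 15 · rrb · max L -2 · min R -1 = -3/2
4 of 15 · rrbr · max L -2 · min R -3/2 = -7/4
5 of 15 · rrbrr · max L -2 · min R -7/4 = -15/8
6 of 15 · rrbrrb · max L -15/8 · min R -7/4 = -29/16
7 of 15 · rrbrrbr · max L -15/8 · min R -29/16 = -59/32
8 of 15 · rrbrrbrb · max L -59/32 · min R -29/16 = -117/64
9 of 15 · rrbrrbrbr · max L -59/32 · min R -117/64 = -235/128
10 of 15 · rrbrrbrbrb · max L -235/128 · min R -117/64 = -469/256
11 of 15 · rrbrrbrbrbr · max L -235/128 · min R -469/256 = -939/512
12 of 15 · rrbrrbrbrbrr · max L -235/128 · min R -939/512 = -1879/1024
13 of 15 · rrbrrbrbrbrrb · max L -1879/1024 · min R -939/512 = -3757/2048
14 of 15 · rrbrrbrbrbrrbb · max L -3757/2048 · min R -939/512 = -7513/4096
15 of 15 · rrbrrbrbrbrrbbb · max L -7513/4096 · min R -939/512 = -15025/8192

-15025/8192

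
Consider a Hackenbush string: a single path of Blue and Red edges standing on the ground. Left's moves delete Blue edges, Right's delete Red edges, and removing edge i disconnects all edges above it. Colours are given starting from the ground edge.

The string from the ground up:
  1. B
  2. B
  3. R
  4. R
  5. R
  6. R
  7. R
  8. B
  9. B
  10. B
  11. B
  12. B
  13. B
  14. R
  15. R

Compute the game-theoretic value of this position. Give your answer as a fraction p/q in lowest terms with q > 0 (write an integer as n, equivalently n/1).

value_1 [B]  L=[0]  R=[(no moves)]  so 1
value_2 [BB]  L=[0 1]  R=[(no moves)]  so 2
value_3 [BBR]  L=[0 1]  R=[2]  so 3/2
value_4 [BBRR]  L=[0 1]  R=[3/2 2]  so 5/4
value_5 [BBRRR]  L=[0 1]  R=[5/4 3/2 2]  so 9/8
value_6 [BBRRRR]  L=[0 1]  R=[9/8 5/4 3/2 2]  so 17/16
value_7 [BBRRRRR]  L=[0 1]  R=[17/16 9/8 5/4 3/2 2]  so 33/32
value_8 [BBRRRRRB]  L=[0 1 33/32]  R=[17/16 9/8 5/4 3/2 2]  so 67/64
value_9 [BBRRRRRBB]  L=[0 1 33/32 67/64]  R=[17/16 9/8 5/4 3/2 2]  so 135/128
value_10 [BBRRRRRBBB]  L=[0 1 33/32 67/64 135/128]  R=[17/16 9/8 5/4 3/2 2]  so 271/256
value_11 [BBRRRRRBBBB]  L=[0 1 33/32 67/64 135/128 271/256]  R=[17/16 9/8 5/4 3/2 2]  so 543/512
value_12 [BBRRRRRBBBBB]  L=[0 1 33/32 67/64 135/128 271/256 543/512]  R=[17/16 9/8 5/4 3/2 2]  so 1087/1024
value_13 [BBRRRRRBBBBBB]  L=[0 1 33/32 67/64 135/128 271/256 543/512 1087/1024]  R=[17/16 9/8 5/4 3/2 2]  so 2175/2048
value_14 [BBRRRRRBBBBBBR]  L=[0 1 33/32 67/64 135/128 271/256 543/512 1087/1024]  R=[2175/2048 17/16 9/8 5/4 3/2 2]  so 4349/4096
value_15 [BBRRRRRBBBBBBRR]  L=[0 1 33/32 67/64 135/128 271/256 543/512 1087/1024]  R=[4349/4096 2175/2048 17/16 9/8 5/4 3/2 2]  so 8697/8192

8697/8192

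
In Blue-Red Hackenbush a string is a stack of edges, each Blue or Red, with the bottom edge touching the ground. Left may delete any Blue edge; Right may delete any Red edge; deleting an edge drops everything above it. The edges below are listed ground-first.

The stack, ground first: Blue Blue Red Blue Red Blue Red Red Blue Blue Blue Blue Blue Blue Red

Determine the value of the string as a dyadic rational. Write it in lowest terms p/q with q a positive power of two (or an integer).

13565/8192

Recurse on prefixes of the 15-edge string Blue Blue Red Blue Red Blue Red Red Blue Blue Blue Blue Blue Blue Red:
B: Left { 0 }, Right { (no moves) } -> simplest 1
BB: Left { 0,1 }, Right { (no moves) } -> simplest 2
BBR: Left { 0,1 }, Right { 2 } -> simplest 3/2
BBRB: Left { 0,1,3/2 }, Right { 2 } -> simplest 7/4
BBRBR: Left { 0,1,3/2 }, Right { 7/4,2 } -> simplest 13/8
BBRBRB: Left { 0,1,3/2,13/8 }, Right { 7/4,2 } -> simplest 27/16
BBRBRBR: Left { 0,1,3/2,13/8 }, Right { 27/16,7/4,2 } -> simplest 53/32
BBRBRBRR: Left { 0,1,3/2,13/8 }, Right { 53/32,27/16,7/4,2 } -> simplest 105/64
BBRBRBRRB: Left { 0,1,3/2,13/8,105/64 }, Right { 53/32,27/16,7/4,2 } -> simplest 211/128
BBRBRBRRBB: Left { 0,1,3/2,13/8,105/64,211/128 }, Right { 53/32,27/16,7/4,2 } -> simplest 423/256
BBRBRBRRBBB: Left { 0,1,3/2,13/8,105/64,211/128,423/256 }, Right { 53/32,27/16,7/4,2 } -> simplest 847/512
BBRBRBRRBBBB: Left { 0,1,3/2,13/8,105/64,211/128,423/256,847/512 }, Right { 53/32,27/16,7/4,2 } -> simplest 1695/1024
BBRBRBRRBBBBB: Left { 0,1,3/2,13/8,105/64,211/128,423/256,847/512,1695/1024 }, Right { 53/32,27/16,7/4,2 } -> simplest 3391/2048
BBRBRBRRBBBBBB: Left { 0,1,3/2,13/8,105/64,211/128,423/256,847/512,1695/1024,3391/2048 }, Right { 53/32,27/16,7/4,2 } -> simplest 6783/4096
BBRBRBRRBBBBBBR: Left { 0,1,3/2,13/8,105/64,211/128,423/256,847/512,1695/1024,3391/2048 }, Right { 6783/4096,53/32,27/16,7/4,2 } -> simplest 13565/8192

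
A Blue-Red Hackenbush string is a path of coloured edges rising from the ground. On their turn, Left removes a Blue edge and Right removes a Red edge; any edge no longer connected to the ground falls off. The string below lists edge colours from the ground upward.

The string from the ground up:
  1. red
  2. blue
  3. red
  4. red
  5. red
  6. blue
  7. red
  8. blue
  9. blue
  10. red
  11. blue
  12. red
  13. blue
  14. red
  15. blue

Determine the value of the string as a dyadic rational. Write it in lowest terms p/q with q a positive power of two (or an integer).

1 of 15 · r · max L −∞ · min R 0 ⇒ -1
2 of 15 · rb · max L -1 · min R 0 ⇒ -1/2
3 of 15 · rbr · max L -1 · min R -1/2 ⇒ -3/4
4 of 15 · rbrr · max L -1 · min R -3/4 ⇒ -7/8
5 of 15 · rbrrr · max L -1 · min R -7/8 ⇒ -15/16
6 of 15 · rbrrrb · max L -15/16 · min R -7/8 ⇒ -29/32
7 of 15 · rbrrrbr · max L -15/16 · min R -29/32 ⇒ -59/64
8 of 15 · rbrrrbrb · max L -59/64 · min R -29/32 ⇒ -117/128
9 of 15 · rbrrrbrbb · max L -117/128 · min R -29/32 ⇒ -233/256
10 of 15 · rbrrrbrbbr · max L -117/128 · min R -233/256 ⇒ -467/512
11 of 15 · rbrrrbrbbrb · max L -467/512 · min R -233/256 ⇒ -933/1024
12 of 15 · rbrrrbrbbrbr · max L -467/512 · min R -933/1024 ⇒ -1867/2048
13 of 15 · rbrrrbrbbrbrb · max L -1867/2048 · min R -933/1024 ⇒ -3733/4096
14 of 15 · rbrrrbrbbrbrbr · max L -1867/2048 · min R -3733/4096 ⇒ -7467/8192
15 of 15 · rbrrrbrbbrbrbrb · max L -7467/8192 · min R -3733/4096 ⇒ -14933/16384

-14933/16384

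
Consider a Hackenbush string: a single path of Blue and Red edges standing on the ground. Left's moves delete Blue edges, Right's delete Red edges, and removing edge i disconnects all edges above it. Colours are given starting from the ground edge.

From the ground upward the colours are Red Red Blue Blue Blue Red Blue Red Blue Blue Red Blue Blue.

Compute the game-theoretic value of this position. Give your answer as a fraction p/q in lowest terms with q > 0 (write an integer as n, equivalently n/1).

-2377/2048

1 of 13 · R · max L −∞ · min R 0 ⇒ -1
2 of 13 · RR · max L −∞ · min R -1 ⇒ -2
3 of 13 · RRB · max L -2 · min R -1 ⇒ -3/2
4 of 13 · RRBB · max L -3/2 · min R -1 ⇒ -5/4
5 of 13 · RRBBB · max L -5/4 · min R -1 ⇒ -9/8
6 of 13 · RRBBBR · max L -5/4 · min R -9/8 ⇒ -19/16
7 of 13 · RRBBBRB · max L -19/16 · min R -9/8 ⇒ -37/32
8 of 13 · RRBBBRBR · max L -19/16 · min R -37/32 ⇒ -75/64
9 of 13 · RRBBBRBRB · max L -75/64 · min R -37/32 ⇒ -149/128
10 of 13 · RRBBBRBRBB · max L -149/128 · min R -37/32 ⇒ -297/256
11 of 13 · RRBBBRBRBBR · max L -149/128 · min R -297/256 ⇒ -595/512
12 of 13 · RRBBBRBRBBRB · max L -595/512 · min R -297/256 ⇒ -1189/1024
13 of 13 · RRBBBRBRBBRBB · max L -1189/1024 · min R -297/256 ⇒ -2377/2048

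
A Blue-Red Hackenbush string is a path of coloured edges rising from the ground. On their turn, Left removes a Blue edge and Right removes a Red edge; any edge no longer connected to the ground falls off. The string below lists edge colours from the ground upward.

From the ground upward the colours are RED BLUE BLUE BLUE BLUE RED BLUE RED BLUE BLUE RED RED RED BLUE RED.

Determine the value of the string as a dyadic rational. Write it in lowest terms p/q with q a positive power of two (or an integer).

-1339/16384

Build v(s[:k]) for k = 1..15, string s = RED BLUE BLUE BLUE BLUE RED BLUE RED BLUE BLUE RED RED RED BLUE RED.
v(R) = { (no moves) | 0 } ⇒ -1
v(RB) = { -1 | 0 } ⇒ -1/2
v(RBB) = { -1,-1/2 | 0 } ⇒ -1/4
v(RBBB) = { -1,-1/2,-1/4 | 0 } ⇒ -1/8
v(RBBBB) = { -1,-1/2,-1/4,-1/8 | 0 } ⇒ -1/16
v(RBBBBR) = { -1,-1/2,-1/4,-1/8 | -1/16,0 } ⇒ -3/32
v(RBBBBRB) = { -1,-1/2,-1/4,-1/8,-3/32 | -1/16,0 } ⇒ -5/64
v(RBBBBRBR) = { -1,-1/2,-1/4,-1/8,-3/32 | -5/64,-1/16,0 } ⇒ -11/128
v(RBBBBRBRB) = { -1,-1/2,-1/4,-1/8,-3/32,-11/128 | -5/64,-1/16,0 } ⇒ -21/256
v(RBBBBRBRBB) = { -1,-1/2,-1/4,-1/8,-3/32,-11/128,-21/256 | -5/64,-1/16,0 } ⇒ -41/512
v(RBBBBRBRBBR) = { -1,-1/2,-1/4,-1/8,-3/32,-11/128,-21/256 | -41/512,-5/64,-1/16,0 } ⇒ -83/1024
v(RBBBBRBRBBRR) = { -1,-1/2,-1/4,-1/8,-3/32,-11/128,-21/256 | -83/1024,-41/512,-5/64,-1/16,0 } ⇒ -167/2048
v(RBBBBRBRBBRRR) = { -1,-1/2,-1/4,-1/8,-3/32,-11/128,-21/256 | -167/2048,-83/1024,-41/512,-5/64,-1/16,0 } ⇒ -335/4096
v(RBBBBRBRBBRRRB) = { -1,-1/2,-1/4,-1/8,-3/32,-11/128,-21/256,-335/4096 | -167/2048,-83/1024,-41/512,-5/64,-1/16,0 } ⇒ -669/8192
v(RBBBBRBRBBRRRBR) = { -1,-1/2,-1/4,-1/8,-3/32,-11/128,-21/256,-335/4096 | -669/8192,-167/2048,-83/1024,-41/512,-5/64,-1/16,0 } ⇒ -1339/16384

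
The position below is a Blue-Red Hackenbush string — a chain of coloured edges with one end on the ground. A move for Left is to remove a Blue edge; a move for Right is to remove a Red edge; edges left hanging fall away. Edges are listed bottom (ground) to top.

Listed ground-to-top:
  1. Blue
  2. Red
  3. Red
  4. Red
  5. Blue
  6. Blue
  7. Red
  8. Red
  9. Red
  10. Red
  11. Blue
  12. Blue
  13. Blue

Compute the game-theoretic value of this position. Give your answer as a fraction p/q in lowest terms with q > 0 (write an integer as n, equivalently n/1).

value_1 [B]  L=[0]  R=[—]  gives 1
value_2 [BR]  L=[0]  R=[1]  gives 1/2
value_3 [BRR]  L=[0]  R=[1/2 1]  gives 1/4
value_4 [BRRR]  L=[0]  R=[1/4 1/2 1]  gives 1/8
value_5 [BRRRB]  L=[0 1/8]  R=[1/4 1/2 1]  gives 3/16
value_6 [BRRRBB]  L=[0 1/8 3/16]  R=[1/4 1/2 1]  gives 7/32
value_7 [BRRRBBR]  L=[0 1/8 3/16]  R=[7/32 1/4 1/2 1]  gives 13/64
value_8 [BRRRBBRR]  L=[0 1/8 3/16]  R=[13/64 7/32 1/4 1/2 1]  gives 25/128
value_9 [BRRRBBRRR]  L=[0 1/8 3/16]  R=[25/128 13/64 7/32 1/4 1/2 1]  gives 49/256
value_10 [BRRRBBRRRR]  L=[0 1/8 3/16]  R=[49/256 25/128 13/64 7/32 1/4 1/2 1]  gives 97/512
value_11 [BRRRBBRRRRB]  L=[0 1/8 3/16 97/512]  R=[49/256 25/128 13/64 7/32 1/4 1/2 1]  gives 195/1024
value_12 [BRRRBBRRRRBB]  L=[0 1/8 3/16 97/512 195/1024]  R=[49/256 25/128 13/64 7/32 1/4 1/2 1]  gives 391/2048
value_13 [BRRRBBRRRRBBB]  L=[0 1/8 3/16 97/512 195/1024 391/2048]  R=[49/256 25/128 13/64 7/32 1/4 1/2 1]  gives 783/4096

783/4096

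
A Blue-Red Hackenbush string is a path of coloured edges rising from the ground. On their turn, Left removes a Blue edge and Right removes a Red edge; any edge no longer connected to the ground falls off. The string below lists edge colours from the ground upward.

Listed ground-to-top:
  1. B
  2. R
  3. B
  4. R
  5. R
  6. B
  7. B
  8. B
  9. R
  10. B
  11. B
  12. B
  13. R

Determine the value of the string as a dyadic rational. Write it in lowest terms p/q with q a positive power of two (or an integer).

Build G(s[:k]) for k = 1..13, string s = B R B R R B B B R B B B R.
step 1: add B to get B; options L={ 0 } R={  } — 1
step 2: add R to get BR; options L={ 0 } R={ 1 } — 1/2
step 3: add B to get BRB; options L={ 0; 1/2 } R={ 1 } — 3/4
step 4: add R to get BRBR; options L={ 0; 1/2 } R={ 3/4; 1 } — 5/8
step 5: add R to get BRBRR; options L={ 0; 1/2 } R={ 5/8; 3/4; 1 } — 9/16
step 6: add B to get BRBRRB; options L={ 0; 1/2; 9/16 } R={ 5/8; 3/4; 1 } — 19/32
step 7: add B to get BRBRRBB; options L={ 0; 1/2; 9/16; 19/32 } R={ 5/8; 3/4; 1 } — 39/64
step 8: add B to get BRBRRBBB; options L={ 0; 1/2; 9/16; 19/32; 39/64 } R={ 5/8; 3/4; 1 } — 79/128
step 9: add R to get BRBRRBBBR; options L={ 0; 1/2; 9/16; 19/32; 39/64 } R={ 79/128; 5/8; 3/4; 1 } — 157/256
step 10: add B to get BRBRRBBBRB; options L={ 0; 1/2; 9/16; 19/32; 39/64; 157/256 } R={ 79/128; 5/8; 3/4; 1 } — 315/512
step 11: add B to get BRBRRBBBRBB; options L={ 0; 1/2; 9/16; 19/32; 39/64; 157/256; 315/512 } R={ 79/128; 5/8; 3/4; 1 } — 631/1024
step 12: add B to get BRBRRBBBRBBB; options L={ 0; 1/2; 9/16; 19/32; 39/64; 157/256; 315/512; 631/1024 } R={ 79/128; 5/8; 3/4; 1 } — 1263/2048
step 13: add R to get BRBRRBBBRBBBR; options L={ 0; 1/2; 9/16; 19/32; 39/64; 157/256; 315/512; 631/1024 } R={ 1263/2048; 79/128; 5/8; 3/4; 1 } — 2525/4096

2525/4096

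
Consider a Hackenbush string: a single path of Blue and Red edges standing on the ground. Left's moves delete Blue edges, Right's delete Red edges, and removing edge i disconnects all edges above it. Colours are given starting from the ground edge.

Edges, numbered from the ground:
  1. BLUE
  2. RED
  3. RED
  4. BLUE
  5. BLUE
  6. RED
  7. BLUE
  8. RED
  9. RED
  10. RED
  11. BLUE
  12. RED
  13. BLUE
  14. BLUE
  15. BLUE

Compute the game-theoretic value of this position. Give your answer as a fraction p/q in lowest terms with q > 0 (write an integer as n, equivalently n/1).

edge 1 of 15 (BLUE): { 0 | none } so 1
edge 2 of 15 (RED): { 0 | 1 } so 1/2
edge 3 of 15 (RED): { 0 | 1/2 1 } so 1/4
edge 4 of 15 (BLUE): { 0 1/4 | 1/2 1 } so 3/8
edge 5 of 15 (BLUE): { 0 1/4 3/8 | 1/2 1 } so 7/16
edge 6 of 15 (RED): { 0 1/4 3/8 | 7/16 1/2 1 } so 13/32
edge 7 of 15 (BLUE): { 0 1/4 3/8 13/32 | 7/16 1/2 1 } so 27/64
edge 8 of 15 (RED): { 0 1/4 3/8 13/32 | 27/64 7/16 1/2 1 } so 53/128
edge 9 of 15 (RED): { 0 1/4 3/8 13/32 | 53/128 27/64 7/16 1/2 1 } so 105/256
edge 10 of 15 (RED): { 0 1/4 3/8 13/32 | 105/256 53/128 27/64 7/16 1/2 1 } so 209/512
edge 11 of 15 (BLUE): { 0 1/4 3/8 13/32 209/512 | 105/256 53/128 27/64 7/16 1/2 1 } so 419/1024
edge 12 of 15 (RED): { 0 1/4 3/8 13/32 209/512 | 419/1024 105/256 53/128 27/64 7/16 1/2 1 } so 837/2048
edge 13 of 15 (BLUE): { 0 1/4 3/8 13/32 209/512 837/2048 | 419/1024 105/256 53/128 27/64 7/16 1/2 1 } so 1675/4096
edge 14 of 15 (BLUE): { 0 1/4 3/8 13/32 209/512 837/2048 1675/4096 | 419/1024 105/256 53/128 27/64 7/16 1/2 1 } so 3351/8192
edge 15 of 15 (BLUE): { 0 1/4 3/8 13/32 209/512 837/2048 1675/4096 3351/8192 | 419/1024 105/256 53/128 27/64 7/16 1/2 1 } so 6703/16384

6703/16384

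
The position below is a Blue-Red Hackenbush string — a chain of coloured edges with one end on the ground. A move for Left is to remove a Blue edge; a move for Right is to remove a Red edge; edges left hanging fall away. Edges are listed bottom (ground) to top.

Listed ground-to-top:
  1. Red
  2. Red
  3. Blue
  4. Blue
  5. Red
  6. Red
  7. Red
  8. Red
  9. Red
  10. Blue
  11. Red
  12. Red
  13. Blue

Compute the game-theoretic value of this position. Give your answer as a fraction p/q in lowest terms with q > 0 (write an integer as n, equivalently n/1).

-3053/2048

Prefix values for Red Red Blue Blue Red Red Red Red Red Blue Red Red Blue via {L|R} + simplicity:
value(R) = {  | 0 } -> -1
value(RR) = {  | -1 0 } -> -2
value(RRB) = { -2 | -1 0 } -> -3/2
value(RRBB) = { -2 -3/2 | -1 0 } -> -5/4
value(RRBBR) = { -2 -3/2 | -5/4 -1 0 } -> -11/8
value(RRBBRR) = { -2 -3/2 | -11/8 -5/4 -1 0 } -> -23/16
value(RRBBRRR) = { -2 -3/2 | -23/16 -11/8 -5/4 -1 0 } -> -47/32
value(RRBBRRRR) = { -2 -3/2 | -47/32 -23/16 -11/8 -5/4 -1 0 } -> -95/64
value(RRBBRRRRR) = { -2 -3/2 | -95/64 -47/32 -23/16 -11/8 -5/4 -1 0 } -> -191/128
value(RRBBRRRRRB) = { -2 -3/2 -191/128 | -95/64 -47/32 -23/16 -11/8 -5/4 -1 0 } -> -381/256
value(RRBBRRRRRBR) = { -2 -3/2 -191/128 | -381/256 -95/64 -47/32 -23/16 -11/8 -5/4 -1 0 } -> -763/512
value(RRBBRRRRRBRR) = { -2 -3/2 -191/128 | -763/512 -381/256 -95/64 -47/32 -23/16 -11/8 -5/4 -1 0 } -> -1527/1024
value(RRBBRRRRRBRRB) = { -2 -3/2 -191/128 -1527/1024 | -763/512 -381/256 -95/64 -47/32 -23/16 -11/8 -5/4 -1 0 } -> -3053/2048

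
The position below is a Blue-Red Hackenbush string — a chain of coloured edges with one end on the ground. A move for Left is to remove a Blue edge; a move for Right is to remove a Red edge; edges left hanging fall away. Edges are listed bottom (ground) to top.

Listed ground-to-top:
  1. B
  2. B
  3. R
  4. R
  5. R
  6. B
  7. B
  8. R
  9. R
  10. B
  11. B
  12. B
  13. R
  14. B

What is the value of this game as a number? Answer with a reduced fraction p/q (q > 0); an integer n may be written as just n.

4923/4096

Build G(s[:k]) for k = 1..14, string s = B B R R R B B R R B B B R B.
G(B) = { 0 | none } — 1
G(BB) = { 0 1 | none } — 2
G(BBR) = { 0 1 | 2 } — 3/2
G(BBRR) = { 0 1 | 3/2 2 } — 5/4
G(BBRRR) = { 0 1 | 5/4 3/2 2 } — 9/8
G(BBRRRB) = { 0 1 9/8 | 5/4 3/2 2 } — 19/16
G(BBRRRBB) = { 0 1 9/8 19/16 | 5/4 3/2 2 } — 39/32
G(BBRRRBBR) = { 0 1 9/8 19/16 | 39/32 5/4 3/2 2 } — 77/64
G(BBRRRBBRR) = { 0 1 9/8 19/16 | 77/64 39/32 5/4 3/2 2 } — 153/128
G(BBRRRBBRRB) = { 0 1 9/8 19/16 153/128 | 77/64 39/32 5/4 3/2 2 } — 307/256
G(BBRRRBBRRBB) = { 0 1 9/8 19/16 153/128 307/256 | 77/64 39/32 5/4 3/2 2 } — 615/512
G(BBRRRBBRRBBB) = { 0 1 9/8 19/16 153/128 307/256 615/512 | 77/64 39/32 5/4 3/2 2 } — 1231/1024
G(BBRRRBBRRBBBR) = { 0 1 9/8 19/16 153/128 307/256 615/512 | 1231/1024 77/64 39/32 5/4 3/2 2 } — 2461/2048
G(BBRRRBBRRBBBRB) = { 0 1 9/8 19/16 153/128 307/256 615/512 2461/2048 | 1231/1024 77/64 39/32 5/4 3/2 2 } — 4923/4096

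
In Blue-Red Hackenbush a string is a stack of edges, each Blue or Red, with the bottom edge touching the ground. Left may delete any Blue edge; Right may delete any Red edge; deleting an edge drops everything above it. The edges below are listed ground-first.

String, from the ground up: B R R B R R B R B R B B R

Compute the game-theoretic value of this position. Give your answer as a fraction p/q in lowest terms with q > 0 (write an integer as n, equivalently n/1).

1 of 13 · B · max L 0 · min R +∞ → 1
2 of 13 · BR · max L 0 · min R 1 → 1/2
3 of 13 · BRR · max L 0 · min R 1/2 → 1/4
4 of 13 · BRRB · max L 1/4 · min R 1/2 → 3/8
5 of 13 · BRRBR · max L 1/4 · min R 3/8 → 5/16
6 of 13 · BRRBRR · max L 1/4 · min R 5/16 → 9/32
7 of 13 · BRRBRRB · max L 9/32 · min R 5/16 → 19/64
8 of 13 · BRRBRRBR · max L 9/32 · min R 19/64 → 37/128
9 of 13 · BRRBRRBRB · max L 37/128 · min R 19/64 → 75/256
10 of 13 · BRRBRRBRBR · max L 37/128 · min R 75/256 → 149/512
11 of 13 · BRRBRRBRBRB · max L 149/512 · min R 75/256 → 299/1024
12 of 13 · BRRBRRBRBRBB · max L 299/1024 · min R 75/256 → 599/2048
13 of 13 · BRRBRRBRBRBBR · max L 299/1024 · min R 599/2048 → 1197/4096

1197/4096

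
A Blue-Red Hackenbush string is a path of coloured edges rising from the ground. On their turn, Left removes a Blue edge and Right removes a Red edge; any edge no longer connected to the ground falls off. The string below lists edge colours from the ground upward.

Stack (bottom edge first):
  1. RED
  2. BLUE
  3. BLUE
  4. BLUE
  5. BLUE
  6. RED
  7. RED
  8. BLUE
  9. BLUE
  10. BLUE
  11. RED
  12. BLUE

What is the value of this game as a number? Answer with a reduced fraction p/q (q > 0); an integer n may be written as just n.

-197/2048

Build val(s[:k]) for k = 1..12, string s = RED BLUE BLUE BLUE BLUE RED RED BLUE BLUE BLUE RED BLUE.
val_1 [R]  L=[∅]  R=[0]  — -1
val_2 [RB]  L=[-1]  R=[0]  — -1/2
val_3 [RBB]  L=[-1,-1/2]  R=[0]  — -1/4
val_4 [RBBB]  L=[-1,-1/2,-1/4]  R=[0]  — -1/8
val_5 [RBBBB]  L=[-1,-1/2,-1/4,-1/8]  R=[0]  — -1/16
val_6 [RBBBBR]  L=[-1,-1/2,-1/4,-1/8]  R=[-1/16,0]  — -3/32
val_7 [RBBBBRR]  L=[-1,-1/2,-1/4,-1/8]  R=[-3/32,-1/16,0]  — -7/64
val_8 [RBBBBRRB]  L=[-1,-1/2,-1/4,-1/8,-7/64]  R=[-3/32,-1/16,0]  — -13/128
val_9 [RBBBBRRBB]  L=[-1,-1/2,-1/4,-1/8,-7/64,-13/128]  R=[-3/32,-1/16,0]  — -25/256
val_10 [RBBBBRRBBB]  L=[-1,-1/2,-1/4,-1/8,-7/64,-13/128,-25/256]  R=[-3/32,-1/16,0]  — -49/512
val_11 [RBBBBRRBBBR]  L=[-1,-1/2,-1/4,-1/8,-7/64,-13/128,-25/256]  R=[-49/512,-3/32,-1/16,0]  — -99/1024
val_12 [RBBBBRRBBBRB]  L=[-1,-1/2,-1/4,-1/8,-7/64,-13/128,-25/256,-99/1024]  R=[-49/512,-3/32,-1/16,0]  — -197/2048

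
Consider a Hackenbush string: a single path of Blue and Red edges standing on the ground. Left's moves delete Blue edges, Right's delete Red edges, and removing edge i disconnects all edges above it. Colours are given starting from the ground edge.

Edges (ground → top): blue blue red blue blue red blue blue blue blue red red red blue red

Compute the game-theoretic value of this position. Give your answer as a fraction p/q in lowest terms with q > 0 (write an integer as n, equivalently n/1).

b: Left { 0 }, Right { none } ⇒ simplest 1
bb: Left { 0 1 }, Right { none } ⇒ simplest 2
bbr: Left { 0 1 }, Right { 2 } ⇒ simplest 3/2
bbrb: Left { 0 1 3/2 }, Right { 2 } ⇒ simplest 7/4
bbrbb: Left { 0 1 3/2 7/4 }, Right { 2 } ⇒ simplest 15/8
bbrbbr: Left { 0 1 3/2 7/4 }, Right { 15/8 2 } ⇒ simplest 29/16
bbrbbrb: Left { 0 1 3/2 7/4 29/16 }, Right { 15/8 2 } ⇒ simplest 59/32
bbrbbrbb: Left { 0 1 3/2 7/4 29/16 59/32 }, Right { 15/8 2 } ⇒ simplest 119/64
bbrbbrbbb: Left { 0 1 3/2 7/4 29/16 59/32 119/64 }, Right { 15/8 2 } ⇒ simplest 239/128
bbrbbrbbbb: Left { 0 1 3/2 7/4 29/16 59/32 119/64 239/128 }, Right { 15/8 2 } ⇒ simplest 479/256
bbrbbrbbbbr: Left { 0 1 3/2 7/4 29/16 59/32 119/64 239/128 }, Right { 479/256 15/8 2 } ⇒ simplest 957/512
bbrbbrbbbbrr: Left { 0 1 3/2 7/4 29/16 59/32 119/64 239/128 }, Right { 957/512 479/256 15/8 2 } ⇒ simplest 1913/1024
bbrbbrbbbbrrr: Left { 0 1 3/2 7/4 29/16 59/32 119/64 239/128 }, Right { 1913/1024 957/512 479/256 15/8 2 } ⇒ simplest 3825/2048
bbrbbrbbbbrrrb: Left { 0 1 3/2 7/4 29/16 59/32 119/64 239/128 3825/2048 }, Right { 1913/1024 957/512 479/256 15/8 2 } ⇒ simplest 7651/4096
bbrbbrbbbbrrrbr: Left { 0 1 3/2 7/4 29/16 59/32 119/64 239/128 3825/2048 }, Right { 7651/4096 1913/1024 957/512 479/256 15/8 2 } ⇒ simplest 15301/8192

15301/8192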